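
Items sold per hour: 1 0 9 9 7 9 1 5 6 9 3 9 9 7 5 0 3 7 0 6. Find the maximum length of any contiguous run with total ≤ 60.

11

→ 1: sum 1, len 1
→ 0: sum 1, len 2
→ 9: sum 10, len 3
→ 9: sum 19, len 4
→ 7: sum 26, len 5
→ 9: sum 35, len 6
→ 1: sum 36, len 7
→ 5: sum 41, len 8
→ 6: sum 47, len 9
→ 9: sum 56, len 10
→ 3: sum 59, len 11
→ 9 (dropped 1, 0, 9): sum 58, len 9
→ 9 (dropped 9): sum 58, len 9
→ 7 (dropped 7): sum 58, len 9
→ 5 (dropped 9): sum 54, len 9
→ 0: sum 54, len 10
→ 3: sum 57, len 11
→ 7 (dropped 1, 5): sum 58, len 10
→ 0: sum 58, len 11
→ 6 (dropped 6): sum 58, len 11
Longest length seen: 11.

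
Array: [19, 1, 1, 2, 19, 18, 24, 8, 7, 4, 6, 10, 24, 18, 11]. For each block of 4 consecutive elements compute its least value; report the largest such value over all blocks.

Each size-4 window and its min:
[19, 1, 1, 2] → min 1
[1, 1, 2, 19] → min 1
[1, 2, 19, 18] → min 1
[2, 19, 18, 24] → min 2
[19, 18, 24, 8] → min 8
[18, 24, 8, 7] → min 7
[24, 8, 7, 4] → min 4
[8, 7, 4, 6] → min 4
[7, 4, 6, 10] → min 4
[4, 6, 10, 24] → min 4
[6, 10, 24, 18] → min 6
[10, 24, 18, 11] → min 10
Largest of these is 10.

10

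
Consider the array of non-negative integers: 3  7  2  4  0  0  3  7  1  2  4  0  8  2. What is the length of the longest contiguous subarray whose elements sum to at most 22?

Extend to the right; shrink from the left whenever the sum exceeds 22:
add 3: [3] sum 3, len 1
add 7: [3, 7] sum 10, len 2
add 2: [3, 7, 2] sum 12, len 3
add 4: [3, 7, 2, 4] sum 16, len 4
add 0: [3, 7, 2, 4, 0] sum 16, len 5
add 0: [3, 7, 2, 4, 0, 0] sum 16, len 6
add 3: [3, 7, 2, 4, 0, 0, 3] sum 19, len 7
add 7: [2, 4, 0, 0, 3, 7] sum 16, len 6
add 1: [2, 4, 0, 0, 3, 7, 1] sum 17, len 7
add 2: [2, 4, 0, 0, 3, 7, 1, 2] sum 19, len 8
add 4: [4, 0, 0, 3, 7, 1, 2, 4] sum 21, len 8
add 0: [4, 0, 0, 3, 7, 1, 2, 4, 0] sum 21, len 9
add 8: [7, 1, 2, 4, 0, 8] sum 22, len 6
add 2: [1, 2, 4, 0, 8, 2] sum 17, len 6
Longest length seen: 9.

9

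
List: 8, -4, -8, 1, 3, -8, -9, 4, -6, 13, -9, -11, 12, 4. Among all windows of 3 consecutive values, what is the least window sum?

-14

Window sums for each of the 12 positions:
(8, -4, -8) → sum -4
(-4, -8, 1) → sum -11
(-8, 1, 3) → sum -4
(1, 3, -8) → sum -4
(3, -8, -9) → sum -14
(-8, -9, 4) → sum -13
(-9, 4, -6) → sum -11
(4, -6, 13) → sum 11
(-6, 13, -9) → sum -2
(13, -9, -11) → sum -7
(-9, -11, 12) → sum -8
(-11, 12, 4) → sum 5
Least of these is -14.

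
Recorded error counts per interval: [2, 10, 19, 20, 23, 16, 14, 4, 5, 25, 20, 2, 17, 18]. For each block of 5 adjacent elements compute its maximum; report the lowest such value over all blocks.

Window maxs for each of the 10 positions:
2 10 19 20 23 → max 23
10 19 20 23 16 → max 23
19 20 23 16 14 → max 23
20 23 16 14 4 → max 23
23 16 14 4 5 → max 23
16 14 4 5 25 → max 25
14 4 5 25 20 → max 25
4 5 25 20 2 → max 25
5 25 20 2 17 → max 25
25 20 2 17 18 → max 25
Lowest of these is 23.

23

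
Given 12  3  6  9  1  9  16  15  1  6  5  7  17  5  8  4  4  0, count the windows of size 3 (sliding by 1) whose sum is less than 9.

1

(12, 3, 6) → sum 21
(3, 6, 9) → sum 18
(6, 9, 1) → sum 16
(9, 1, 9) → sum 19
(1, 9, 16) → sum 26
(9, 16, 15) → sum 40
(16, 15, 1) → sum 32
(15, 1, 6) → sum 22
(1, 6, 5) → sum 12
(6, 5, 7) → sum 18
(5, 7, 17) → sum 29
(7, 17, 5) → sum 29
(17, 5, 8) → sum 30
(5, 8, 4) → sum 17
(8, 4, 4) → sum 16
(4, 4, 0) → sum 8  < 9 ✓
1 window satisfy the condition.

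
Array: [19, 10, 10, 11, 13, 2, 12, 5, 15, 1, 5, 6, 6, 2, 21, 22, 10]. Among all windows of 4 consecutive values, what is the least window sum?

(19, 10, 10, 11) → sum 50
(10, 10, 11, 13) → sum 44
(10, 11, 13, 2) → sum 36
(11, 13, 2, 12) → sum 38
(13, 2, 12, 5) → sum 32
(2, 12, 5, 15) → sum 34
(12, 5, 15, 1) → sum 33
(5, 15, 1, 5) → sum 26
(15, 1, 5, 6) → sum 27
(1, 5, 6, 6) → sum 18
(5, 6, 6, 2) → sum 19
(6, 6, 2, 21) → sum 35
(6, 2, 21, 22) → sum 51
(2, 21, 22, 10) → sum 55
Least of these is 18.

18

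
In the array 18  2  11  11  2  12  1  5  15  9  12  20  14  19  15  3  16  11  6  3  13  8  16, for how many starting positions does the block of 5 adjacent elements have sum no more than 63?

[18, 2, 11, 11, 2] → sum 44  ≤ 63 ✓
[2, 11, 11, 2, 12] → sum 38  ≤ 63 ✓
[11, 11, 2, 12, 1] → sum 37  ≤ 63 ✓
[11, 2, 12, 1, 5] → sum 31  ≤ 63 ✓
[2, 12, 1, 5, 15] → sum 35  ≤ 63 ✓
[12, 1, 5, 15, 9] → sum 42  ≤ 63 ✓
[1, 5, 15, 9, 12] → sum 42  ≤ 63 ✓
[5, 15, 9, 12, 20] → sum 61  ≤ 63 ✓
[15, 9, 12, 20, 14] → sum 70
[9, 12, 20, 14, 19] → sum 74
[12, 20, 14, 19, 15] → sum 80
[20, 14, 19, 15, 3] → sum 71
[14, 19, 15, 3, 16] → sum 67
[19, 15, 3, 16, 11] → sum 64
[15, 3, 16, 11, 6] → sum 51  ≤ 63 ✓
[3, 16, 11, 6, 3] → sum 39  ≤ 63 ✓
[16, 11, 6, 3, 13] → sum 49  ≤ 63 ✓
[11, 6, 3, 13, 8] → sum 41  ≤ 63 ✓
[6, 3, 13, 8, 16] → sum 46  ≤ 63 ✓
13 windows satisfy the condition.

13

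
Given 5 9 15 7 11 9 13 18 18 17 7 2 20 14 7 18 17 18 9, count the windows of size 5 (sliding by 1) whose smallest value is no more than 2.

[5, 9, 15, 7, 11] → min 5
[9, 15, 7, 11, 9] → min 7
[15, 7, 11, 9, 13] → min 7
[7, 11, 9, 13, 18] → min 7
[11, 9, 13, 18, 18] → min 9
[9, 13, 18, 18, 17] → min 9
[13, 18, 18, 17, 7] → min 7
[18, 18, 17, 7, 2] → min 2  ≤ 2 ✓
[18, 17, 7, 2, 20] → min 2  ≤ 2 ✓
[17, 7, 2, 20, 14] → min 2  ≤ 2 ✓
[7, 2, 20, 14, 7] → min 2  ≤ 2 ✓
[2, 20, 14, 7, 18] → min 2  ≤ 2 ✓
[20, 14, 7, 18, 17] → min 7
[14, 7, 18, 17, 18] → min 7
[7, 18, 17, 18, 9] → min 7
5 windows satisfy the condition.

5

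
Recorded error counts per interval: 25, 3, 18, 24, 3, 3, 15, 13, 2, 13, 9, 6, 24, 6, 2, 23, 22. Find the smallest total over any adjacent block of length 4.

Each size-4 window and its sum:
25 3 18 24 → sum 70
3 18 24 3 → sum 48
18 24 3 3 → sum 48
24 3 3 15 → sum 45
3 3 15 13 → sum 34
3 15 13 2 → sum 33
15 13 2 13 → sum 43
13 2 13 9 → sum 37
2 13 9 6 → sum 30
13 9 6 24 → sum 52
9 6 24 6 → sum 45
6 24 6 2 → sum 38
24 6 2 23 → sum 55
6 2 23 22 → sum 53
Smallest of these is 30.

30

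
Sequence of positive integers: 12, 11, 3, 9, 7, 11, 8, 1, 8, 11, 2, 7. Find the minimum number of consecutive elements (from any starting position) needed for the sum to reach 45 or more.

6

Extend right; whenever the sum reaches 45, record the length and shrink from the left:
add 12: running sum 12 < 45
add 11: running sum 23 < 45
add 3: running sum 26 < 45
add 9: running sum 35 < 45
add 7: running sum 42 < 45
add 11: shortest ending here [12, 11, 3, 9, 7, 11] sum 53, len 6
add 8: shortest ending here [11, 3, 9, 7, 11, 8] sum 49, len 6
add 1: shortest ending here [11, 3, 9, 7, 11, 8, 1] sum 50, len 7
add 8: shortest ending here [3, 9, 7, 11, 8, 1, 8] sum 47, len 7
add 11: shortest ending here [7, 11, 8, 1, 8, 11] sum 46, len 6
add 2: shortest ending here [7, 11, 8, 1, 8, 11, 2] sum 48, len 7
add 7: shortest ending here [11, 8, 1, 8, 11, 2, 7] sum 48, len 7
Shortest qualifying length: 6.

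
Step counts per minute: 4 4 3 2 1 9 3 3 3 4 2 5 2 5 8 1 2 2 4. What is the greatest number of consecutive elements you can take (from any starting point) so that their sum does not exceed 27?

add 4: [4] sum 4, len 1
add 4: [4, 4] sum 8, len 2
add 3: [4, 4, 3] sum 11, len 3
add 2: [4, 4, 3, 2] sum 13, len 4
add 1: [4, 4, 3, 2, 1] sum 14, len 5
add 9: [4, 4, 3, 2, 1, 9] sum 23, len 6
add 3: [4, 4, 3, 2, 1, 9, 3] sum 26, len 7
add 3: [4, 3, 2, 1, 9, 3, 3] sum 25, len 7
add 3: [3, 2, 1, 9, 3, 3, 3] sum 24, len 7
add 4: [2, 1, 9, 3, 3, 3, 4] sum 25, len 7
add 2: [2, 1, 9, 3, 3, 3, 4, 2] sum 27, len 8
add 5: [3, 3, 3, 4, 2, 5] sum 20, len 6
add 2: [3, 3, 3, 4, 2, 5, 2] sum 22, len 7
add 5: [3, 3, 3, 4, 2, 5, 2, 5] sum 27, len 8
add 8: [4, 2, 5, 2, 5, 8] sum 26, len 6
add 1: [4, 2, 5, 2, 5, 8, 1] sum 27, len 7
add 2: [2, 5, 2, 5, 8, 1, 2] sum 25, len 7
add 2: [2, 5, 2, 5, 8, 1, 2, 2] sum 27, len 8
add 4: [2, 5, 8, 1, 2, 2, 4] sum 24, len 7
Longest length seen: 8.

8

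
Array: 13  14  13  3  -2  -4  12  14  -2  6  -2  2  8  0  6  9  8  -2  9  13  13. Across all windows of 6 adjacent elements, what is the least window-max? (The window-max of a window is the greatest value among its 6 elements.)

8

Window maxs for each of the 16 positions:
(13, 14, 13, 3, -2, -4) → max 14
(14, 13, 3, -2, -4, 12) → max 14
(13, 3, -2, -4, 12, 14) → max 14
(3, -2, -4, 12, 14, -2) → max 14
(-2, -4, 12, 14, -2, 6) → max 14
(-4, 12, 14, -2, 6, -2) → max 14
(12, 14, -2, 6, -2, 2) → max 14
(14, -2, 6, -2, 2, 8) → max 14
(-2, 6, -2, 2, 8, 0) → max 8
(6, -2, 2, 8, 0, 6) → max 8
(-2, 2, 8, 0, 6, 9) → max 9
(2, 8, 0, 6, 9, 8) → max 9
(8, 0, 6, 9, 8, -2) → max 9
(0, 6, 9, 8, -2, 9) → max 9
(6, 9, 8, -2, 9, 13) → max 13
(9, 8, -2, 9, 13, 13) → max 13
Least of these is 8.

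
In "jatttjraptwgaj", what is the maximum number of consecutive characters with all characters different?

7

add j: [j] len 1
add a: [j, a] len 2
add t: [j, a, t] len 3
add t (repeat t, move left end past it): [t] len 1
add t (repeat t, move left end past it): [t] len 1
add j: [t, j] len 2
add r: [t, j, r] len 3
add a: [t, j, r, a] len 4
add p: [t, j, r, a, p] len 5
add t (repeat t, move left end past it): [j, r, a, p, t] len 5
add w: [j, r, a, p, t, w] len 6
add g: [j, r, a, p, t, w, g] len 7
add a (repeat a, move left end past it): [p, t, w, g, a] len 5
add j: [p, t, w, g, a, j] len 6
Longest all-distinct length: 7.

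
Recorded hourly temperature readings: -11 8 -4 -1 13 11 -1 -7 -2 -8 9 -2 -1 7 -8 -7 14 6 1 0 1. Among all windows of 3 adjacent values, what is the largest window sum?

23

[-11, 8, -4] → sum -7
[8, -4, -1] → sum 3
[-4, -1, 13] → sum 8
[-1, 13, 11] → sum 23
[13, 11, -1] → sum 23
[11, -1, -7] → sum 3
[-1, -7, -2] → sum -10
[-7, -2, -8] → sum -17
[-2, -8, 9] → sum -1
[-8, 9, -2] → sum -1
[9, -2, -1] → sum 6
[-2, -1, 7] → sum 4
[-1, 7, -8] → sum -2
[7, -8, -7] → sum -8
[-8, -7, 14] → sum -1
[-7, 14, 6] → sum 13
[14, 6, 1] → sum 21
[6, 1, 0] → sum 7
[1, 0, 1] → sum 2
Largest of these is 23.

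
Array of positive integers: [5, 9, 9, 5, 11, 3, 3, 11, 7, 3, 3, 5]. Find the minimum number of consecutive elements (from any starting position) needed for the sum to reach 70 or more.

add 5: running sum 5 < 70
add 9: running sum 14 < 70
add 9: running sum 23 < 70
add 5: running sum 28 < 70
add 11: running sum 39 < 70
add 3: running sum 42 < 70
add 3: running sum 45 < 70
add 11: running sum 56 < 70
add 7: running sum 63 < 70
add 3: running sum 66 < 70
add 3: running sum 69 < 70
add 5: shortest ending here [5, 9, 9, 5, 11, 3, 3, 11, 7, 3, 3, 5] sum 74, len 12
Shortest qualifying length: 12.

12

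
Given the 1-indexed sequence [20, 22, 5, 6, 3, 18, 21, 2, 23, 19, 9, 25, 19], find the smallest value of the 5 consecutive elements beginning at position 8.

2

Elements at indices 8..12: 2, 23, 19, 9, 25
min(2, 23, 19, 9, 25) = 2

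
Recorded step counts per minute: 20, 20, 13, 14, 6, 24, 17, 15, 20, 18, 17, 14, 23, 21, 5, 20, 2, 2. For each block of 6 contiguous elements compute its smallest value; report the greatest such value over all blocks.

15

(20, 20, 13, 14, 6, 24) → min 6
(20, 13, 14, 6, 24, 17) → min 6
(13, 14, 6, 24, 17, 15) → min 6
(14, 6, 24, 17, 15, 20) → min 6
(6, 24, 17, 15, 20, 18) → min 6
(24, 17, 15, 20, 18, 17) → min 15
(17, 15, 20, 18, 17, 14) → min 14
(15, 20, 18, 17, 14, 23) → min 14
(20, 18, 17, 14, 23, 21) → min 14
(18, 17, 14, 23, 21, 5) → min 5
(17, 14, 23, 21, 5, 20) → min 5
(14, 23, 21, 5, 20, 2) → min 2
(23, 21, 5, 20, 2, 2) → min 2
Greatest of these is 15.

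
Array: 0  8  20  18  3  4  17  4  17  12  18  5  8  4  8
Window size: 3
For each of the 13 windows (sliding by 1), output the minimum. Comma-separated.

Sliding a size-3 window across the 15 values:
(0, 8, 20) → min 0
(8, 20, 18) → min 8
(20, 18, 3) → min 3
(18, 3, 4) → min 3
(3, 4, 17) → min 3
(4, 17, 4) → min 4
(17, 4, 17) → min 4
(4, 17, 12) → min 4
(17, 12, 18) → min 12
(12, 18, 5) → min 5
(18, 5, 8) → min 5
(5, 8, 4) → min 4
(8, 4, 8) → min 4

0, 8, 3, 3, 3, 4, 4, 4, 12, 5, 5, 4, 4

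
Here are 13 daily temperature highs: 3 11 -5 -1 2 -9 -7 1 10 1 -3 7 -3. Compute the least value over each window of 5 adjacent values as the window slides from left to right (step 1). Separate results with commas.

[3, 11, -5, -1, 2] → min -5
[11, -5, -1, 2, -9] → min -9
[-5, -1, 2, -9, -7] → min -9
[-1, 2, -9, -7, 1] → min -9
[2, -9, -7, 1, 10] → min -9
[-9, -7, 1, 10, 1] → min -9
[-7, 1, 10, 1, -3] → min -7
[1, 10, 1, -3, 7] → min -3
[10, 1, -3, 7, -3] → min -3

-5, -9, -9, -9, -9, -9, -7, -3, -3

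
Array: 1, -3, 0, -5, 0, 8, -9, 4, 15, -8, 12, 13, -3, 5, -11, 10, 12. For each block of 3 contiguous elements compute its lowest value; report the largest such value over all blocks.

-3

(1, -3, 0) → min -3
(-3, 0, -5) → min -5
(0, -5, 0) → min -5
(-5, 0, 8) → min -5
(0, 8, -9) → min -9
(8, -9, 4) → min -9
(-9, 4, 15) → min -9
(4, 15, -8) → min -8
(15, -8, 12) → min -8
(-8, 12, 13) → min -8
(12, 13, -3) → min -3
(13, -3, 5) → min -3
(-3, 5, -11) → min -11
(5, -11, 10) → min -11
(-11, 10, 12) → min -11
Largest of these is -3.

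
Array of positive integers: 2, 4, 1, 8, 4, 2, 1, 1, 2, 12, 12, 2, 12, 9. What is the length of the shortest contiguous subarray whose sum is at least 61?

11

add 2: running sum 2 < 61
add 4: running sum 6 < 61
add 1: running sum 7 < 61
add 8: running sum 15 < 61
add 4: running sum 19 < 61
add 2: running sum 21 < 61
add 1: running sum 22 < 61
add 1: running sum 23 < 61
add 2: running sum 25 < 61
add 12: running sum 37 < 61
add 12: running sum 49 < 61
add 2: running sum 51 < 61
add 12: shortest ending here [4, 1, 8, 4, 2, 1, 1, 2, 12, 12, 2, 12] sum 61, len 12
add 9: shortest ending here [8, 4, 2, 1, 1, 2, 12, 12, 2, 12, 9] sum 65, len 11
Shortest qualifying length: 11.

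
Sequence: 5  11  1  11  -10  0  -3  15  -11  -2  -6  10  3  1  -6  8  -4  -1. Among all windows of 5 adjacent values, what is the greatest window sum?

Window sums for each of the 14 positions:
(5, 11, 1, 11, -10) → sum 18
(11, 1, 11, -10, 0) → sum 13
(1, 11, -10, 0, -3) → sum -1
(11, -10, 0, -3, 15) → sum 13
(-10, 0, -3, 15, -11) → sum -9
(0, -3, 15, -11, -2) → sum -1
(-3, 15, -11, -2, -6) → sum -7
(15, -11, -2, -6, 10) → sum 6
(-11, -2, -6, 10, 3) → sum -6
(-2, -6, 10, 3, 1) → sum 6
(-6, 10, 3, 1, -6) → sum 2
(10, 3, 1, -6, 8) → sum 16
(3, 1, -6, 8, -4) → sum 2
(1, -6, 8, -4, -1) → sum -2
Greatest of these is 18.

18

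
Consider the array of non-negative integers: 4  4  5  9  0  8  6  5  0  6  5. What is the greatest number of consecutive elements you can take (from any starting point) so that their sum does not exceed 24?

Extend to the right; shrink from the left whenever the sum exceeds 24:
→ 4: sum 4, len 1
→ 4: sum 8, len 2
→ 5: sum 13, len 3
→ 9: sum 22, len 4
→ 0: sum 22, len 5
→ 8 (dropped 4, 4): sum 22, len 4
→ 6 (dropped 5): sum 23, len 4
→ 5 (dropped 9): sum 19, len 4
→ 0: sum 19, len 5
→ 6 (dropped 0, 8): sum 17, len 4
→ 5: sum 22, len 5
Longest length seen: 5.

5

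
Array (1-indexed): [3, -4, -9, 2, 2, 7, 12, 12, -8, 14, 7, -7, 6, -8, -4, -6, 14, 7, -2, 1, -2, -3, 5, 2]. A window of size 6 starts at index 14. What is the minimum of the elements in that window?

-8

Elements at indices 14..19: -8, -4, -6, 14, 7, -2
min(-8, -4, -6, 14, 7, -2) = -8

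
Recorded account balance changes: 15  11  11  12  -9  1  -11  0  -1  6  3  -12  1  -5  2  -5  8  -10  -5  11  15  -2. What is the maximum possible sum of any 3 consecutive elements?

[15, 11, 11] → sum 37
[11, 11, 12] → sum 34
[11, 12, -9] → sum 14
[12, -9, 1] → sum 4
[-9, 1, -11] → sum -19
[1, -11, 0] → sum -10
[-11, 0, -1] → sum -12
[0, -1, 6] → sum 5
[-1, 6, 3] → sum 8
[6, 3, -12] → sum -3
[3, -12, 1] → sum -8
[-12, 1, -5] → sum -16
[1, -5, 2] → sum -2
[-5, 2, -5] → sum -8
[2, -5, 8] → sum 5
[-5, 8, -10] → sum -7
[8, -10, -5] → sum -7
[-10, -5, 11] → sum -4
[-5, 11, 15] → sum 21
[11, 15, -2] → sum 24
Maximum of these is 37.

37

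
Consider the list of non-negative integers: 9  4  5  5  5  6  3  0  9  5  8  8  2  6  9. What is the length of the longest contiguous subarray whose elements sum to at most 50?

10

[9] sum 9 len 1
[9, 4] sum 13 len 2
[9, 4, 5] sum 18 len 3
[9, 4, 5, 5] sum 23 len 4
[9, 4, 5, 5, 5] sum 28 len 5
[9, 4, 5, 5, 5, 6] sum 34 len 6
[9, 4, 5, 5, 5, 6, 3] sum 37 len 7
[9, 4, 5, 5, 5, 6, 3, 0] sum 37 len 8
[9, 4, 5, 5, 5, 6, 3, 0, 9] sum 46 len 9
[4, 5, 5, 5, 6, 3, 0, 9, 5] sum 42 len 9
[4, 5, 5, 5, 6, 3, 0, 9, 5, 8] sum 50 len 10
[5, 5, 6, 3, 0, 9, 5, 8, 8] sum 49 len 9
[5, 6, 3, 0, 9, 5, 8, 8, 2] sum 46 len 9
[6, 3, 0, 9, 5, 8, 8, 2, 6] sum 47 len 9
[3, 0, 9, 5, 8, 8, 2, 6, 9] sum 50 len 9
Longest length seen: 10.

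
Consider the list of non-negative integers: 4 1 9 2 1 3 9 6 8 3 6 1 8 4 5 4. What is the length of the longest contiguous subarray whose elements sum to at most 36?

8

add 4: [4] sum 4, len 1
add 1: [4, 1] sum 5, len 2
add 9: [4, 1, 9] sum 14, len 3
add 2: [4, 1, 9, 2] sum 16, len 4
add 1: [4, 1, 9, 2, 1] sum 17, len 5
add 3: [4, 1, 9, 2, 1, 3] sum 20, len 6
add 9: [4, 1, 9, 2, 1, 3, 9] sum 29, len 7
add 6: [4, 1, 9, 2, 1, 3, 9, 6] sum 35, len 8
add 8: [2, 1, 3, 9, 6, 8] sum 29, len 6
add 3: [2, 1, 3, 9, 6, 8, 3] sum 32, len 7
add 6: [1, 3, 9, 6, 8, 3, 6] sum 36, len 7
add 1: [3, 9, 6, 8, 3, 6, 1] sum 36, len 7
add 8: [6, 8, 3, 6, 1, 8] sum 32, len 6
add 4: [6, 8, 3, 6, 1, 8, 4] sum 36, len 7
add 5: [8, 3, 6, 1, 8, 4, 5] sum 35, len 7
add 4: [3, 6, 1, 8, 4, 5, 4] sum 31, len 7
Longest length seen: 8.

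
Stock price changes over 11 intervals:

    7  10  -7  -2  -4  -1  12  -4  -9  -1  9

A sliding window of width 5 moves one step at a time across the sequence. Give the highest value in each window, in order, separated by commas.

[7, 10, -7, -2, -4] → max 10
[10, -7, -2, -4, -1] → max 10
[-7, -2, -4, -1, 12] → max 12
[-2, -4, -1, 12, -4] → max 12
[-4, -1, 12, -4, -9] → max 12
[-1, 12, -4, -9, -1] → max 12
[12, -4, -9, -1, 9] → max 12

10, 10, 12, 12, 12, 12, 12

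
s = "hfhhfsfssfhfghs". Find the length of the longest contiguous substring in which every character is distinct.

4

add h: [h] len 1
add f: [h, f] len 2
add h (repeat h, move left end past it): [f, h] len 2
add h (repeat h, move left end past it): [h] len 1
add f: [h, f] len 2
add s: [h, f, s] len 3
add f (repeat f, move left end past it): [s, f] len 2
add s (repeat s, move left end past it): [f, s] len 2
add s (repeat s, move left end past it): [s] len 1
add f: [s, f] len 2
add h: [s, f, h] len 3
add f (repeat f, move left end past it): [h, f] len 2
add g: [h, f, g] len 3
add h (repeat h, move left end past it): [f, g, h] len 3
add s: [f, g, h, s] len 4
Longest all-distinct length: 4.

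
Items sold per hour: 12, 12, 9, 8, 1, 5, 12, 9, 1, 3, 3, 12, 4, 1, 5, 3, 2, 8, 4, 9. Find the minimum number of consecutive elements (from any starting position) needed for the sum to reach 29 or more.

Extend right; whenever the sum reaches 29, record the length and shrink from the left:
add 12: running sum 12 < 29
add 12: running sum 24 < 29
add 9: shortest ending here [12, 12, 9] sum 33, len 3
add 8: shortest ending here [12, 9, 8] sum 29, len 3
add 1: shortest ending here [12, 9, 8, 1] sum 30, len 4
add 5: shortest ending here [12, 9, 8, 1, 5] sum 35, len 5
add 12: shortest ending here [9, 8, 1, 5, 12] sum 35, len 5
add 9: shortest ending here [8, 1, 5, 12, 9] sum 35, len 5
add 1: shortest ending here [8, 1, 5, 12, 9, 1] sum 36, len 6
add 3: shortest ending here [5, 12, 9, 1, 3] sum 30, len 5
add 3: shortest ending here [5, 12, 9, 1, 3, 3] sum 33, len 6
add 12: shortest ending here [12, 9, 1, 3, 3, 12] sum 40, len 6
add 4: shortest ending here [9, 1, 3, 3, 12, 4] sum 32, len 6
add 1: shortest ending here [9, 1, 3, 3, 12, 4, 1] sum 33, len 7
add 5: shortest ending here [1, 3, 3, 12, 4, 1, 5] sum 29, len 7
add 3: shortest ending here [3, 3, 12, 4, 1, 5, 3] sum 31, len 7
add 2: shortest ending here [3, 12, 4, 1, 5, 3, 2] sum 30, len 7
add 8: shortest ending here [12, 4, 1, 5, 3, 2, 8] sum 35, len 7
add 4: shortest ending here [12, 4, 1, 5, 3, 2, 8, 4] sum 39, len 8
add 9: shortest ending here [5, 3, 2, 8, 4, 9] sum 31, len 6
Shortest qualifying length: 3.

3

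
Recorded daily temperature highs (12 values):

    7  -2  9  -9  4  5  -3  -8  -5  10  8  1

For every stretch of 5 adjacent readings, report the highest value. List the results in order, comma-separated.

9, 9, 9, 5, 5, 10, 10, 10

7 -2 9 -9 4 → max 9
-2 9 -9 4 5 → max 9
9 -9 4 5 -3 → max 9
-9 4 5 -3 -8 → max 5
4 5 -3 -8 -5 → max 5
5 -3 -8 -5 10 → max 10
-3 -8 -5 10 8 → max 10
-8 -5 10 8 1 → max 10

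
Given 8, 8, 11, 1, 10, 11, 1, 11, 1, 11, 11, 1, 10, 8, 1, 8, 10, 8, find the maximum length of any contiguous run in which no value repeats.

add 8: [8] len 1
add 8 (repeat 8, move left end past it): [8] len 1
add 11: [8, 11] len 2
add 1: [8, 11, 1] len 3
add 10: [8, 11, 1, 10] len 4
add 11 (repeat 11, move left end past it): [1, 10, 11] len 3
add 1 (repeat 1, move left end past it): [10, 11, 1] len 3
add 11 (repeat 11, move left end past it): [1, 11] len 2
add 1 (repeat 1, move left end past it): [11, 1] len 2
add 11 (repeat 11, move left end past it): [1, 11] len 2
add 11 (repeat 11, move left end past it): [11] len 1
add 1: [11, 1] len 2
add 10: [11, 1, 10] len 3
add 8: [11, 1, 10, 8] len 4
add 1 (repeat 1, move left end past it): [10, 8, 1] len 3
add 8 (repeat 8, move left end past it): [1, 8] len 2
add 10: [1, 8, 10] len 3
add 8 (repeat 8, move left end past it): [10, 8] len 2
Longest all-distinct length: 4.

4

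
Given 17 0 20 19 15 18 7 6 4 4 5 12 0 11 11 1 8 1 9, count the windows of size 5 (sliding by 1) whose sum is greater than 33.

8

(17, 0, 20, 19, 15) → sum 71  > 33 ✓
(0, 20, 19, 15, 18) → sum 72  > 33 ✓
(20, 19, 15, 18, 7) → sum 79  > 33 ✓
(19, 15, 18, 7, 6) → sum 65  > 33 ✓
(15, 18, 7, 6, 4) → sum 50  > 33 ✓
(18, 7, 6, 4, 4) → sum 39  > 33 ✓
(7, 6, 4, 4, 5) → sum 26
(6, 4, 4, 5, 12) → sum 31
(4, 4, 5, 12, 0) → sum 25
(4, 5, 12, 0, 11) → sum 32
(5, 12, 0, 11, 11) → sum 39  > 33 ✓
(12, 0, 11, 11, 1) → sum 35  > 33 ✓
(0, 11, 11, 1, 8) → sum 31
(11, 11, 1, 8, 1) → sum 32
(11, 1, 8, 1, 9) → sum 30
8 windows satisfy the condition.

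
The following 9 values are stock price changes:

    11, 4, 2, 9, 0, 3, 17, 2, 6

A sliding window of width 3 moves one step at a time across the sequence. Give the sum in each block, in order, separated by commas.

(11, 4, 2) → sum 17
(4, 2, 9) → sum 15
(2, 9, 0) → sum 11
(9, 0, 3) → sum 12
(0, 3, 17) → sum 20
(3, 17, 2) → sum 22
(17, 2, 6) → sum 25

17, 15, 11, 12, 20, 22, 25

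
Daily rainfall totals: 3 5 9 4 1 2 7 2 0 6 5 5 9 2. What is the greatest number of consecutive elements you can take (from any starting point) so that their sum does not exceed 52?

→ 3: sum 3, len 1
→ 5: sum 8, len 2
→ 9: sum 17, len 3
→ 4: sum 21, len 4
→ 1: sum 22, len 5
→ 2: sum 24, len 6
→ 7: sum 31, len 7
→ 2: sum 33, len 8
→ 0: sum 33, len 9
→ 6: sum 39, len 10
→ 5: sum 44, len 11
→ 5: sum 49, len 12
→ 9 (dropped 3, 5): sum 50, len 11
→ 2: sum 52, len 12
Longest length seen: 12.

12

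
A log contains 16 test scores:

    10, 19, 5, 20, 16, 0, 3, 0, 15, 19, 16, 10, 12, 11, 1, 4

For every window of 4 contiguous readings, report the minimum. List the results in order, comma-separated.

[10, 19, 5, 20] → min 5
[19, 5, 20, 16] → min 5
[5, 20, 16, 0] → min 0
[20, 16, 0, 3] → min 0
[16, 0, 3, 0] → min 0
[0, 3, 0, 15] → min 0
[3, 0, 15, 19] → min 0
[0, 15, 19, 16] → min 0
[15, 19, 16, 10] → min 10
[19, 16, 10, 12] → min 10
[16, 10, 12, 11] → min 10
[10, 12, 11, 1] → min 1
[12, 11, 1, 4] → min 1

5, 5, 0, 0, 0, 0, 0, 0, 10, 10, 10, 1, 1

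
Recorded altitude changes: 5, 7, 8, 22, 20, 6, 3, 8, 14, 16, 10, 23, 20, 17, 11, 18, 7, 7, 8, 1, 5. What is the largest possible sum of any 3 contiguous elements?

60

5 7 8 → sum 20
7 8 22 → sum 37
8 22 20 → sum 50
22 20 6 → sum 48
20 6 3 → sum 29
6 3 8 → sum 17
3 8 14 → sum 25
8 14 16 → sum 38
14 16 10 → sum 40
16 10 23 → sum 49
10 23 20 → sum 53
23 20 17 → sum 60
20 17 11 → sum 48
17 11 18 → sum 46
11 18 7 → sum 36
18 7 7 → sum 32
7 7 8 → sum 22
7 8 1 → sum 16
8 1 5 → sum 14
Largest of these is 60.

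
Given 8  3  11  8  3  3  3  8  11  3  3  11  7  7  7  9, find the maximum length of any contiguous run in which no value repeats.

3

[8] len 1
[8, 3] len 2
[8, 3, 11] len 3
[3, 11, 8] len 3
[11, 8, 3] len 3
[3] len 1
[3] len 1
[3, 8] len 2
[3, 8, 11] len 3
[8, 11, 3] len 3
[3] len 1
[3, 11] len 2
[3, 11, 7] len 3
[7] len 1
[7] len 1
[7, 9] len 2
Longest all-distinct length: 3.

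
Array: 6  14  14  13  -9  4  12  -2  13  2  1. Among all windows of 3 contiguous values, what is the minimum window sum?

(6, 14, 14) → sum 34
(14, 14, 13) → sum 41
(14, 13, -9) → sum 18
(13, -9, 4) → sum 8
(-9, 4, 12) → sum 7
(4, 12, -2) → sum 14
(12, -2, 13) → sum 23
(-2, 13, 2) → sum 13
(13, 2, 1) → sum 16
Minimum of these is 7.

7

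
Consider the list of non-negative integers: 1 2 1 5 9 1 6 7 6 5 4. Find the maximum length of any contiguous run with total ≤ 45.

[1] sum 1 len 1
[1, 2] sum 3 len 2
[1, 2, 1] sum 4 len 3
[1, 2, 1, 5] sum 9 len 4
[1, 2, 1, 5, 9] sum 18 len 5
[1, 2, 1, 5, 9, 1] sum 19 len 6
[1, 2, 1, 5, 9, 1, 6] sum 25 len 7
[1, 2, 1, 5, 9, 1, 6, 7] sum 32 len 8
[1, 2, 1, 5, 9, 1, 6, 7, 6] sum 38 len 9
[1, 2, 1, 5, 9, 1, 6, 7, 6, 5] sum 43 len 10
[1, 5, 9, 1, 6, 7, 6, 5, 4] sum 44 len 9
Longest length seen: 10.

10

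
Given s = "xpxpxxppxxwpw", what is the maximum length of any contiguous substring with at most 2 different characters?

add x: window [x] (1 distinct), len 1
add p: window [x, p] (2 distinct), len 2
add x: window [x, p, x] (2 distinct), len 3
add p: window [x, p, x, p] (2 distinct), len 4
add x: window [x, p, x, p, x] (2 distinct), len 5
add x: window [x, p, x, p, x, x] (2 distinct), len 6
add p: window [x, p, x, p, x, x, p] (2 distinct), len 7
add p: window [x, p, x, p, x, x, p, p] (2 distinct), len 8
add x: window [x, p, x, p, x, x, p, p, x] (2 distinct), len 9
add x: window [x, p, x, p, x, x, p, p, x, x] (2 distinct), len 10
add w: window [x, x, w] (2 distinct), len 3
add p: window [w, p] (2 distinct), len 2
add w: window [w, p, w] (2 distinct), len 3
Longest length with ≤2 distinct: 10.

10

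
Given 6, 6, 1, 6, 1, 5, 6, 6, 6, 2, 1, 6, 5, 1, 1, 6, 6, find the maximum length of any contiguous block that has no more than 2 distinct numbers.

5

add 6: window [6] (1 distinct), len 1
add 6: window [6, 6] (1 distinct), len 2
add 1: window [6, 6, 1] (2 distinct), len 3
add 6: window [6, 6, 1, 6] (2 distinct), len 4
add 1: window [6, 6, 1, 6, 1] (2 distinct), len 5
add 5: window [1, 5] (2 distinct), len 2
add 6: window [5, 6] (2 distinct), len 2
add 6: window [5, 6, 6] (2 distinct), len 3
add 6: window [5, 6, 6, 6] (2 distinct), len 4
add 2: window [6, 6, 6, 2] (2 distinct), len 4
add 1: window [2, 1] (2 distinct), len 2
add 6: window [1, 6] (2 distinct), len 2
add 5: window [6, 5] (2 distinct), len 2
add 1: window [5, 1] (2 distinct), len 2
add 1: window [5, 1, 1] (2 distinct), len 3
add 6: window [1, 1, 6] (2 distinct), len 3
add 6: window [1, 1, 6, 6] (2 distinct), len 4
Longest length with ≤2 distinct: 5.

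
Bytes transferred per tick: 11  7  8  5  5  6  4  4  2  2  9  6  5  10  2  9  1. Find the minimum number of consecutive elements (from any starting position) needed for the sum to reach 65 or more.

Extend right; whenever the sum reaches 65, record the length and shrink from the left:
add 11: running sum 11 < 65
add 7: running sum 18 < 65
add 8: running sum 26 < 65
add 5: running sum 31 < 65
add 5: running sum 36 < 65
add 6: running sum 42 < 65
add 4: running sum 46 < 65
add 4: running sum 50 < 65
add 2: running sum 52 < 65
add 2: running sum 54 < 65
add 9: running sum 63 < 65
end 11: [11, 7, 8, 5, 5, 6, 4, 4, 2, 2, 9, 6] sum 69, len 12
end 12: [11, 7, 8, 5, 5, 6, 4, 4, 2, 2, 9, 6, 5] sum 74, len 13
end 13: [8, 5, 5, 6, 4, 4, 2, 2, 9, 6, 5, 10] sum 66, len 12
end 14: [8, 5, 5, 6, 4, 4, 2, 2, 9, 6, 5, 10, 2] sum 68, len 13
end 15: [5, 5, 6, 4, 4, 2, 2, 9, 6, 5, 10, 2, 9] sum 69, len 13
end 16: [5, 6, 4, 4, 2, 2, 9, 6, 5, 10, 2, 9, 1] sum 65, len 13
Shortest qualifying length: 12.

12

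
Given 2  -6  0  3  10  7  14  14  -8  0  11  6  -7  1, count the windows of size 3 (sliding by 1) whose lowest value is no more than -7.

5

(2, -6, 0) → min -6
(-6, 0, 3) → min -6
(0, 3, 10) → min 0
(3, 10, 7) → min 3
(10, 7, 14) → min 7
(7, 14, 14) → min 7
(14, 14, -8) → min -8  ≤ -7 ✓
(14, -8, 0) → min -8  ≤ -7 ✓
(-8, 0, 11) → min -8  ≤ -7 ✓
(0, 11, 6) → min 0
(11, 6, -7) → min -7  ≤ -7 ✓
(6, -7, 1) → min -7  ≤ -7 ✓
5 windows satisfy the condition.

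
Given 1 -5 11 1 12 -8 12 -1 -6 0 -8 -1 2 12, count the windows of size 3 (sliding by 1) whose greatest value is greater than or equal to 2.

(1, -5, 11) → max 11  ≥ 2 ✓
(-5, 11, 1) → max 11  ≥ 2 ✓
(11, 1, 12) → max 12  ≥ 2 ✓
(1, 12, -8) → max 12  ≥ 2 ✓
(12, -8, 12) → max 12  ≥ 2 ✓
(-8, 12, -1) → max 12  ≥ 2 ✓
(12, -1, -6) → max 12  ≥ 2 ✓
(-1, -6, 0) → max 0
(-6, 0, -8) → max 0
(0, -8, -1) → max 0
(-8, -1, 2) → max 2  ≥ 2 ✓
(-1, 2, 12) → max 12  ≥ 2 ✓
9 windows satisfy the condition.

9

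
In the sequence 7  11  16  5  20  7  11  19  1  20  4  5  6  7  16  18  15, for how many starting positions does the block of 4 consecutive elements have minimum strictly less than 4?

(7, 11, 16, 5) → min 5
(11, 16, 5, 20) → min 5
(16, 5, 20, 7) → min 5
(5, 20, 7, 11) → min 5
(20, 7, 11, 19) → min 7
(7, 11, 19, 1) → min 1  < 4 ✓
(11, 19, 1, 20) → min 1  < 4 ✓
(19, 1, 20, 4) → min 1  < 4 ✓
(1, 20, 4, 5) → min 1  < 4 ✓
(20, 4, 5, 6) → min 4
(4, 5, 6, 7) → min 4
(5, 6, 7, 16) → min 5
(6, 7, 16, 18) → min 6
(7, 16, 18, 15) → min 7
4 windows satisfy the condition.

4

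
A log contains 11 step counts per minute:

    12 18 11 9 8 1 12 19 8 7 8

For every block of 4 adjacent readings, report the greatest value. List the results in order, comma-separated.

18, 18, 11, 12, 19, 19, 19, 19

Sliding a size-4 window across the 11 values:
(12, 18, 11, 9) → max 18
(18, 11, 9, 8) → max 18
(11, 9, 8, 1) → max 11
(9, 8, 1, 12) → max 12
(8, 1, 12, 19) → max 19
(1, 12, 19, 8) → max 19
(12, 19, 8, 7) → max 19
(19, 8, 7, 8) → max 19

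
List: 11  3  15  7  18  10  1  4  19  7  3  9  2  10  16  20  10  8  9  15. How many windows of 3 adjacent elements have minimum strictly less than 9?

16

[11, 3, 15] → min 3  < 9 ✓
[3, 15, 7] → min 3  < 9 ✓
[15, 7, 18] → min 7  < 9 ✓
[7, 18, 10] → min 7  < 9 ✓
[18, 10, 1] → min 1  < 9 ✓
[10, 1, 4] → min 1  < 9 ✓
[1, 4, 19] → min 1  < 9 ✓
[4, 19, 7] → min 4  < 9 ✓
[19, 7, 3] → min 3  < 9 ✓
[7, 3, 9] → min 3  < 9 ✓
[3, 9, 2] → min 2  < 9 ✓
[9, 2, 10] → min 2  < 9 ✓
[2, 10, 16] → min 2  < 9 ✓
[10, 16, 20] → min 10
[16, 20, 10] → min 10
[20, 10, 8] → min 8  < 9 ✓
[10, 8, 9] → min 8  < 9 ✓
[8, 9, 15] → min 8  < 9 ✓
16 windows satisfy the condition.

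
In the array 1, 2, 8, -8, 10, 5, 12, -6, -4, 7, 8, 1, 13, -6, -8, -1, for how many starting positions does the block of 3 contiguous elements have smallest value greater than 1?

1 2 8 → min 1
2 8 -8 → min -8
8 -8 10 → min -8
-8 10 5 → min -8
10 5 12 → min 5  > 1 ✓
5 12 -6 → min -6
12 -6 -4 → min -6
-6 -4 7 → min -6
-4 7 8 → min -4
7 8 1 → min 1
8 1 13 → min 1
1 13 -6 → min -6
13 -6 -8 → min -8
-6 -8 -1 → min -8
1 window satisfy the condition.

1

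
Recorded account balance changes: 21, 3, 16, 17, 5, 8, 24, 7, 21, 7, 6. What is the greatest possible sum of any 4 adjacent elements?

[21, 3, 16, 17] → sum 57
[3, 16, 17, 5] → sum 41
[16, 17, 5, 8] → sum 46
[17, 5, 8, 24] → sum 54
[5, 8, 24, 7] → sum 44
[8, 24, 7, 21] → sum 60
[24, 7, 21, 7] → sum 59
[7, 21, 7, 6] → sum 41
Greatest of these is 60.

60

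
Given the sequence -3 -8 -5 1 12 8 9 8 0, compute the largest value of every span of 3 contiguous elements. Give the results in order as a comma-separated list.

-3, 1, 12, 12, 12, 9, 9

Sliding a size-3 window across the 9 values:
[-3, -8, -5] → max -3
[-8, -5, 1] → max 1
[-5, 1, 12] → max 12
[1, 12, 8] → max 12
[12, 8, 9] → max 12
[8, 9, 8] → max 9
[9, 8, 0] → max 9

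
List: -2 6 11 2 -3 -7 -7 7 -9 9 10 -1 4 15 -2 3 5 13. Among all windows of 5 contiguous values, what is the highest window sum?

-2 6 11 2 -3 → sum 14
6 11 2 -3 -7 → sum 9
11 2 -3 -7 -7 → sum -4
2 -3 -7 -7 7 → sum -8
-3 -7 -7 7 -9 → sum -19
-7 -7 7 -9 9 → sum -7
-7 7 -9 9 10 → sum 10
7 -9 9 10 -1 → sum 16
-9 9 10 -1 4 → sum 13
9 10 -1 4 15 → sum 37
10 -1 4 15 -2 → sum 26
-1 4 15 -2 3 → sum 19
4 15 -2 3 5 → sum 25
15 -2 3 5 13 → sum 34
Highest of these is 37.

37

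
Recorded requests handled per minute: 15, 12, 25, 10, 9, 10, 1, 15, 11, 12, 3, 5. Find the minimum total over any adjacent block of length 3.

Window sums for each of the 10 positions:
[15, 12, 25] → sum 52
[12, 25, 10] → sum 47
[25, 10, 9] → sum 44
[10, 9, 10] → sum 29
[9, 10, 1] → sum 20
[10, 1, 15] → sum 26
[1, 15, 11] → sum 27
[15, 11, 12] → sum 38
[11, 12, 3] → sum 26
[12, 3, 5] → sum 20
Minimum of these is 20.

20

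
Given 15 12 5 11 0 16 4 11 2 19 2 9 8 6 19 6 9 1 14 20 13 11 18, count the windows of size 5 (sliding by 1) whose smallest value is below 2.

(15, 12, 5, 11, 0) → min 0  < 2 ✓
(12, 5, 11, 0, 16) → min 0  < 2 ✓
(5, 11, 0, 16, 4) → min 0  < 2 ✓
(11, 0, 16, 4, 11) → min 0  < 2 ✓
(0, 16, 4, 11, 2) → min 0  < 2 ✓
(16, 4, 11, 2, 19) → min 2
(4, 11, 2, 19, 2) → min 2
(11, 2, 19, 2, 9) → min 2
(2, 19, 2, 9, 8) → min 2
(19, 2, 9, 8, 6) → min 2
(2, 9, 8, 6, 19) → min 2
(9, 8, 6, 19, 6) → min 6
(8, 6, 19, 6, 9) → min 6
(6, 19, 6, 9, 1) → min 1  < 2 ✓
(19, 6, 9, 1, 14) → min 1  < 2 ✓
(6, 9, 1, 14, 20) → min 1  < 2 ✓
(9, 1, 14, 20, 13) → min 1  < 2 ✓
(1, 14, 20, 13, 11) → min 1  < 2 ✓
(14, 20, 13, 11, 18) → min 11
10 windows satisfy the condition.

10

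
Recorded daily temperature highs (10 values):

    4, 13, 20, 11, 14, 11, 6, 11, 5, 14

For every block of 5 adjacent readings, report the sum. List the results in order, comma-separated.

(4, 13, 20, 11, 14) → sum 62
(13, 20, 11, 14, 11) → sum 69
(20, 11, 14, 11, 6) → sum 62
(11, 14, 11, 6, 11) → sum 53
(14, 11, 6, 11, 5) → sum 47
(11, 6, 11, 5, 14) → sum 47

62, 69, 62, 53, 47, 47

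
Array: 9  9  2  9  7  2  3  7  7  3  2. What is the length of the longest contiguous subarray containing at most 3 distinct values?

7

[9] 1 distinct, len 1
[9, 9] 1 distinct, len 2
[9, 9, 2] 2 distinct, len 3
[9, 9, 2, 9] 2 distinct, len 4
[9, 9, 2, 9, 7] 3 distinct, len 5
[9, 9, 2, 9, 7, 2] 3 distinct, len 6
[7, 2, 3] 3 distinct, len 3
[7, 2, 3, 7] 3 distinct, len 4
[7, 2, 3, 7, 7] 3 distinct, len 5
[7, 2, 3, 7, 7, 3] 3 distinct, len 6
[7, 2, 3, 7, 7, 3, 2] 3 distinct, len 7
Longest length with ≤3 distinct: 7.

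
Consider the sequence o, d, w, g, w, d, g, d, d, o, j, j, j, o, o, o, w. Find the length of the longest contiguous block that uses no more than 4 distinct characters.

11

add o: window [o] (1 distinct), len 1
add d: window [o, d] (2 distinct), len 2
add w: window [o, d, w] (3 distinct), len 3
add g: window [o, d, w, g] (4 distinct), len 4
add w: window [o, d, w, g, w] (4 distinct), len 5
add d: window [o, d, w, g, w, d] (4 distinct), len 6
add g: window [o, d, w, g, w, d, g] (4 distinct), len 7
add d: window [o, d, w, g, w, d, g, d] (4 distinct), len 8
add d: window [o, d, w, g, w, d, g, d, d] (4 distinct), len 9
add o: window [o, d, w, g, w, d, g, d, d, o] (4 distinct), len 10
add j: window [d, g, d, d, o, j] (4 distinct), len 6
add j: window [d, g, d, d, o, j, j] (4 distinct), len 7
add j: window [d, g, d, d, o, j, j, j] (4 distinct), len 8
add o: window [d, g, d, d, o, j, j, j, o] (4 distinct), len 9
add o: window [d, g, d, d, o, j, j, j, o, o] (4 distinct), len 10
add o: window [d, g, d, d, o, j, j, j, o, o, o] (4 distinct), len 11
add w: window [d, d, o, j, j, j, o, o, o, w] (4 distinct), len 10
Longest length with ≤4 distinct: 11.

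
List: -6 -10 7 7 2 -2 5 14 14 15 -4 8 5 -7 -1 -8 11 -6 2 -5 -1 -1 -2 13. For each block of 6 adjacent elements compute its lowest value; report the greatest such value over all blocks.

-6 -10 7 7 2 -2 → min -10
-10 7 7 2 -2 5 → min -10
7 7 2 -2 5 14 → min -2
7 2 -2 5 14 14 → min -2
2 -2 5 14 14 15 → min -2
-2 5 14 14 15 -4 → min -4
5 14 14 15 -4 8 → min -4
14 14 15 -4 8 5 → min -4
14 15 -4 8 5 -7 → min -7
15 -4 8 5 -7 -1 → min -7
-4 8 5 -7 -1 -8 → min -8
8 5 -7 -1 -8 11 → min -8
5 -7 -1 -8 11 -6 → min -8
-7 -1 -8 11 -6 2 → min -8
-1 -8 11 -6 2 -5 → min -8
-8 11 -6 2 -5 -1 → min -8
11 -6 2 -5 -1 -1 → min -6
-6 2 -5 -1 -1 -2 → min -6
2 -5 -1 -1 -2 13 → min -5
Greatest of these is -2.

-2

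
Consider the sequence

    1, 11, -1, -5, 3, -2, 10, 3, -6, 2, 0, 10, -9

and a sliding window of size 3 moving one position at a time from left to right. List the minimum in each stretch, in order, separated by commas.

-1, -5, -5, -5, -2, -2, -6, -6, -6, 0, -9

[1, 11, -1] → min -1
[11, -1, -5] → min -5
[-1, -5, 3] → min -5
[-5, 3, -2] → min -5
[3, -2, 10] → min -2
[-2, 10, 3] → min -2
[10, 3, -6] → min -6
[3, -6, 2] → min -6
[-6, 2, 0] → min -6
[2, 0, 10] → min 0
[0, 10, -9] → min -9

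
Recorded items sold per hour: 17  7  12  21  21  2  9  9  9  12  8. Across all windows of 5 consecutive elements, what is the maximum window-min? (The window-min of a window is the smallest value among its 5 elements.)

8

Window mins for each of the 7 positions:
17 7 12 21 21 → min 7
7 12 21 21 2 → min 2
12 21 21 2 9 → min 2
21 21 2 9 9 → min 2
21 2 9 9 9 → min 2
2 9 9 9 12 → min 2
9 9 9 12 8 → min 8
Maximum of these is 8.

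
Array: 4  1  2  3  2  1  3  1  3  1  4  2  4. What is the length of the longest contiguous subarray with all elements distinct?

4

[4] len 1
[4, 1] len 2
[4, 1, 2] len 3
[4, 1, 2, 3] len 4
[3, 2] len 2
[3, 2, 1] len 3
[2, 1, 3] len 3
[3, 1] len 2
[1, 3] len 2
[3, 1] len 2
[3, 1, 4] len 3
[3, 1, 4, 2] len 4
[2, 4] len 2
Longest all-distinct length: 4.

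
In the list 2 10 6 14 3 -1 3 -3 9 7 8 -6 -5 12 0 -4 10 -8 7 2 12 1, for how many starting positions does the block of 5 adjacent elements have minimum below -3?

11

2 10 6 14 3 → min 2
10 6 14 3 -1 → min -1
6 14 3 -1 3 → min -1
14 3 -1 3 -3 → min -3
3 -1 3 -3 9 → min -3
-1 3 -3 9 7 → min -3
3 -3 9 7 8 → min -3
-3 9 7 8 -6 → min -6  < -3 ✓
9 7 8 -6 -5 → min -6  < -3 ✓
7 8 -6 -5 12 → min -6  < -3 ✓
8 -6 -5 12 0 → min -6  < -3 ✓
-6 -5 12 0 -4 → min -6  < -3 ✓
-5 12 0 -4 10 → min -5  < -3 ✓
12 0 -4 10 -8 → min -8  < -3 ✓
0 -4 10 -8 7 → min -8  < -3 ✓
-4 10 -8 7 2 → min -8  < -3 ✓
10 -8 7 2 12 → min -8  < -3 ✓
-8 7 2 12 1 → min -8  < -3 ✓
11 windows satisfy the condition.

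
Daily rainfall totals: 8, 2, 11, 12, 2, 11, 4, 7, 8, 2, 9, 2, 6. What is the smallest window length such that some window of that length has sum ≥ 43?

Extend right; whenever the sum reaches 43, record the length and shrink from the left:
add 8: running sum 8 < 43
add 2: running sum 10 < 43
add 11: running sum 21 < 43
add 12: running sum 33 < 43
add 2: running sum 35 < 43
end 5: [8, 2, 11, 12, 2, 11] sum 46, len 6
end 6: [8, 2, 11, 12, 2, 11, 4] sum 50, len 7
end 7: [11, 12, 2, 11, 4, 7] sum 47, len 6
end 8: [12, 2, 11, 4, 7, 8] sum 44, len 6
end 9: [12, 2, 11, 4, 7, 8, 2] sum 46, len 7
end 10: [2, 11, 4, 7, 8, 2, 9] sum 43, len 7
end 11: [11, 4, 7, 8, 2, 9, 2] sum 43, len 7
end 12: [11, 4, 7, 8, 2, 9, 2, 6] sum 49, len 8
Shortest qualifying length: 6.

6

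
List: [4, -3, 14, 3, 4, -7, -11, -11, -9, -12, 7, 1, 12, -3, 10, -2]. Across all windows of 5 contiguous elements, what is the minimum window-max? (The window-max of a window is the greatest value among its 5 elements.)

-7

Window maxs for each of the 12 positions:
[4, -3, 14, 3, 4] → max 14
[-3, 14, 3, 4, -7] → max 14
[14, 3, 4, -7, -11] → max 14
[3, 4, -7, -11, -11] → max 4
[4, -7, -11, -11, -9] → max 4
[-7, -11, -11, -9, -12] → max -7
[-11, -11, -9, -12, 7] → max 7
[-11, -9, -12, 7, 1] → max 7
[-9, -12, 7, 1, 12] → max 12
[-12, 7, 1, 12, -3] → max 12
[7, 1, 12, -3, 10] → max 12
[1, 12, -3, 10, -2] → max 12
Minimum of these is -7.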